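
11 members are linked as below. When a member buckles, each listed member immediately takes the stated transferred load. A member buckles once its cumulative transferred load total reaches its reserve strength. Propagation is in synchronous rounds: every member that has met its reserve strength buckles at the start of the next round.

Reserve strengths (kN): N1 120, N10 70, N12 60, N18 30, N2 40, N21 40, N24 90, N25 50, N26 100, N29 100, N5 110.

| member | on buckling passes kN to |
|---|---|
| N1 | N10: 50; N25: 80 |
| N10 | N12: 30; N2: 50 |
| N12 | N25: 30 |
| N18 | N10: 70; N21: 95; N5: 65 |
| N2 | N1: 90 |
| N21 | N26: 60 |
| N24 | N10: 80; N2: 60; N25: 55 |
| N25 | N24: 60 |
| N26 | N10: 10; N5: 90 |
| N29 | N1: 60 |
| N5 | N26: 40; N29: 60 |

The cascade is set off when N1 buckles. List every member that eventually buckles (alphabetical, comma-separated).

N1, N25

Round 1 — N1 buckles (initial).
  N10: +50 → 50 < 70
  N25: +80 → 80 ≥ 50
Round 2 — N25 buckles.
  N24: +60 → 60 < 90
No further bucklings.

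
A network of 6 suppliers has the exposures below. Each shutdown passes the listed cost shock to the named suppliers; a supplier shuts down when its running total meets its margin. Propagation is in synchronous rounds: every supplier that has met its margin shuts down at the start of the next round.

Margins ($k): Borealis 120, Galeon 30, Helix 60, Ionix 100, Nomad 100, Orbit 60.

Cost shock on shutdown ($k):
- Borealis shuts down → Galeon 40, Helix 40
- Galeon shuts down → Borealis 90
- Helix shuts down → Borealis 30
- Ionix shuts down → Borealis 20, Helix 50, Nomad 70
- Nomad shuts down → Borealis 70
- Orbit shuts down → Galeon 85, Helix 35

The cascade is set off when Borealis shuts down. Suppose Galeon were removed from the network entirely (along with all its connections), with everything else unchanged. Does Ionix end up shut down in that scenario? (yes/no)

With Galeon removed:
Round 1 — Borealis shuts down (initial).
  Helix: +40 → 40 < 60
No further shutdowns.

no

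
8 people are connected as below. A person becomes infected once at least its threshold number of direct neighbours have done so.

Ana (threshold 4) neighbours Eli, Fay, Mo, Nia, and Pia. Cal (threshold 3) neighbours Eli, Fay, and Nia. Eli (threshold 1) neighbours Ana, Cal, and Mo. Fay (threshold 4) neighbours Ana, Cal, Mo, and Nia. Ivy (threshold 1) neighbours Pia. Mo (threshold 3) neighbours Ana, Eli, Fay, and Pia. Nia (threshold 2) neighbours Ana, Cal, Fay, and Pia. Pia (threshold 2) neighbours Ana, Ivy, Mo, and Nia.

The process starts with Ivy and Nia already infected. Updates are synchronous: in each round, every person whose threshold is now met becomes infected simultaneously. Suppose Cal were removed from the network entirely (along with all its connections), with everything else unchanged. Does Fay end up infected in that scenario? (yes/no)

With Cal removed:
Round 1 — Ivy, Nia become infected (initial).
Round 2 — checking thresholds:
  Ana: 1 of 5 neighbours < 4, not yet.
  Fay: 1 of 3 neighbours < 4, not yet.
  Pia: 2 of 4 neighbours ≥ 2, becomes infected.
Round 3 — no new infections; cascade stops.

no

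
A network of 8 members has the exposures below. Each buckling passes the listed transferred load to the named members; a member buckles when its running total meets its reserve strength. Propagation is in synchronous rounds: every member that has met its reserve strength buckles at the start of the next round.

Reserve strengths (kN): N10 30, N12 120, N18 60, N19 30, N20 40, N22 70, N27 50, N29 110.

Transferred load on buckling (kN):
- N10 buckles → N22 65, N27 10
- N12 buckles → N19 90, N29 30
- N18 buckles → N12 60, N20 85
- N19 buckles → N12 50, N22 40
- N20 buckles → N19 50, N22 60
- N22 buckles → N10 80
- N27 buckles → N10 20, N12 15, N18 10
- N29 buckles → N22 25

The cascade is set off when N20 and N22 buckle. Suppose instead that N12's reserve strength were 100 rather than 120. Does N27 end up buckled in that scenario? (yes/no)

no

With N12's reserve strength at 100:
Round 1 — N20, N22 buckle (initial).
  N10: +80 → 80 ≥ 30
  N19: +50 → 50 ≥ 30
Round 2 — N10, N19 buckle.
  N12: +50 → 50 < 100
  N27: +10 → 10 < 50
No further bucklings.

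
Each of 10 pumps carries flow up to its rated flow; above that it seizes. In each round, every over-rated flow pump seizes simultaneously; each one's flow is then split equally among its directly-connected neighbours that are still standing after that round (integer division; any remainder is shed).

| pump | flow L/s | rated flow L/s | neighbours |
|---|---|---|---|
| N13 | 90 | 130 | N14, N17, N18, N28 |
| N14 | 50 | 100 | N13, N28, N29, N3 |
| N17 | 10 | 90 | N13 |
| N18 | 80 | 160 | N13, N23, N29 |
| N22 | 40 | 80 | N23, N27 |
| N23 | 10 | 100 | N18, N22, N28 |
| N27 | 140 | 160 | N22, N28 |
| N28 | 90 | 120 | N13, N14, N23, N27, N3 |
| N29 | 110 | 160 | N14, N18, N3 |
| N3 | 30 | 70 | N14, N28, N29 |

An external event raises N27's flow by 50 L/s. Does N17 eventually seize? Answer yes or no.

no

Round 1 — N27 at 190 > 160. N27 seizes.
  N27 sheds 190 L/s to N22, N28: 95 each.
    N22: 40+95 = 135 > 80
    N28: 90+95 = 185 > 120
Round 2 — N22, N28 seize.
  N22 sheds 135 L/s to N23: 135 each.
    N23: 10+135 = 145 > 100
  N28 sheds 185 L/s to N13, N14, N23, N3: 46 each (1 lost).
    N13: 90+46 = 136 > 130
    N14: 50+46 = 96 ≤ 100
    N23: 145+46 = 191 > 100
    N3: 30+46 = 76 > 70
Round 3 — N13, N23, N3 seize.
  N13 sheds 136 L/s to N14, N17, N18: 45 each (1 lost).
    N14: 96+45 = 141 > 100
    N17: 10+45 = 55 ≤ 90
    N18: 80+45 = 125 ≤ 160
  N23 sheds 191 L/s to N18: 191 each.
    N18: 125+191 = 316 > 160
  N3 sheds 76 L/s to N14, N29: 38 each.
    N14: 141+38 = 179 > 100
    N29: 110+38 = 148 ≤ 160
Round 4 — N14, N18 seize.
  N14 sheds 179 L/s to N29: 179 each.
    N29: 148+179 = 327 > 160
  N18 sheds 316 L/s to N29: 316 each.
    N29: 327+316 = 643 > 160
Round 5 — N29 seizes.
  N29 sheds 643 L/s: no online neighbours, lost.
No further seizures.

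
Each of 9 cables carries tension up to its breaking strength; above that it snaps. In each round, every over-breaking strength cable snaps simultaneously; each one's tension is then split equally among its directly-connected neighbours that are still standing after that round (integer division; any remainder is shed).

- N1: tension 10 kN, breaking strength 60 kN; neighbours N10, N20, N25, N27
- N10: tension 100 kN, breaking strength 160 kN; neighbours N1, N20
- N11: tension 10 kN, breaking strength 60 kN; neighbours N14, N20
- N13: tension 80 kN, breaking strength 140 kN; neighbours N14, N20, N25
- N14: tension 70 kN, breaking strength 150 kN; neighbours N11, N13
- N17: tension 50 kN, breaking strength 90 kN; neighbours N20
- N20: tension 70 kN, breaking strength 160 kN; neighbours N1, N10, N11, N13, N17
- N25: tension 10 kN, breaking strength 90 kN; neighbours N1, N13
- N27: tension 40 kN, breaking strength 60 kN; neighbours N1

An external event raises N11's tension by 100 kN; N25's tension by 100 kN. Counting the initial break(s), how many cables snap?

Round 1 — N11 at 110 > 60; N25 at 110 > 90. N11, N25 snap.
  N11 sheds 110 kN to N14, N20: 55 each.
    N14: 70+55 = 125 ≤ 150
    N20: 70+55 = 125 ≤ 160
  N25 sheds 110 kN to N1, N13: 55 each.
    N1: 10+55 = 65 > 60
    N13: 80+55 = 135 ≤ 140
Round 2 — N1 snaps.
  N1 sheds 65 kN to N10, N20, N27: 21 each (2 lost).
    N10: 100+21 = 121 ≤ 160
    N20: 125+21 = 146 ≤ 160
    N27: 40+21 = 61 > 60
Round 3 — N27 snaps.
  N27 sheds 61 kN: no online neighbours, lost.
No further breaks.

4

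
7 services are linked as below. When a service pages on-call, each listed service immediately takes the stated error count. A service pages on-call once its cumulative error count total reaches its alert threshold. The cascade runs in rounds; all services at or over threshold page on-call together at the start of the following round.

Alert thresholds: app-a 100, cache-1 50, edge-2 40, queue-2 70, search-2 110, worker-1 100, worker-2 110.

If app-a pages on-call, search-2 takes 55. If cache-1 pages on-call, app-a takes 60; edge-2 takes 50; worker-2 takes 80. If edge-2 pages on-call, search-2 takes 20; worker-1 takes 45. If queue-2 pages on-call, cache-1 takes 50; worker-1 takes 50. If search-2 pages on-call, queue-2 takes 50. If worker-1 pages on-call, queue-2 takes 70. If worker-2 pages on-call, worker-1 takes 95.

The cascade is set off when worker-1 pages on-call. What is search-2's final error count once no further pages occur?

20

Round 1 — worker-1 pages on-call (initial).
  queue-2: +70 → 70 ≥ 70
Round 2 — queue-2 pages on-call.
  cache-1: +50 → 50 ≥ 50
Round 3 — cache-1 pages on-call.
  app-a: +60 → 60 < 100
  edge-2: +50 → 50 ≥ 40
  worker-2: +80 → 80 < 110
Round 4 — edge-2 pages on-call.
  search-2: +20 → 20 < 110
No further pages.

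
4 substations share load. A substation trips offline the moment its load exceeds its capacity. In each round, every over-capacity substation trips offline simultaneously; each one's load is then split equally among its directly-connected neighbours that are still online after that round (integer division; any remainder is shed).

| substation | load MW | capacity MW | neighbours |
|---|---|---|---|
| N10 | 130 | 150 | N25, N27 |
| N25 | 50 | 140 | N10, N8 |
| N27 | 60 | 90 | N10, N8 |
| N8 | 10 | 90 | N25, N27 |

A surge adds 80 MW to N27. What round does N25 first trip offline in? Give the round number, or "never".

Round 1 — N27 at 140 > 90. N27 trips offline.
  N27 sheds 140 MW to N10, N8: 70 each.
    N10: 130+70 = 200 > 150
    N8: 10+70 = 80 ≤ 90
Round 2 — N10 trips offline.
  N10 sheds 200 MW to N25: 200 each.
    N25: 50+200 = 250 > 140
Round 3 — N25 trips offline.
  N25 sheds 250 MW to N8: 250 each.
    N8: 80+250 = 330 > 90
Round 4 — N8 trips offline.
  N8 sheds 330 MW: no online neighbours, lost.
No further trips.

3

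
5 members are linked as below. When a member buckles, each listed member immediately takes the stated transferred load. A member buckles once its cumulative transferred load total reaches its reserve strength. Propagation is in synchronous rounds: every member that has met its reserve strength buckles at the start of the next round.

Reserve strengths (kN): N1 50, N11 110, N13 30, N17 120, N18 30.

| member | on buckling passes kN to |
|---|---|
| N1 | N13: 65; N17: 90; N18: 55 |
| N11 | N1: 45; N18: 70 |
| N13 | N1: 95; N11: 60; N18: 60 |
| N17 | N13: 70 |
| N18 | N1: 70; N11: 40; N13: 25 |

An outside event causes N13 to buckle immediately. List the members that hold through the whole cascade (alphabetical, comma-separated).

N11, N17

Round 1 — N13 buckles (initial).
  N1: +95 → 95 ≥ 50
  N11: +60 → 60 < 110
  N18: +60 → 60 ≥ 30
Round 2 — N1, N18 buckle.
  N11: +40 → 100 < 110
  N17: +90 → 90 < 120
No further bucklings.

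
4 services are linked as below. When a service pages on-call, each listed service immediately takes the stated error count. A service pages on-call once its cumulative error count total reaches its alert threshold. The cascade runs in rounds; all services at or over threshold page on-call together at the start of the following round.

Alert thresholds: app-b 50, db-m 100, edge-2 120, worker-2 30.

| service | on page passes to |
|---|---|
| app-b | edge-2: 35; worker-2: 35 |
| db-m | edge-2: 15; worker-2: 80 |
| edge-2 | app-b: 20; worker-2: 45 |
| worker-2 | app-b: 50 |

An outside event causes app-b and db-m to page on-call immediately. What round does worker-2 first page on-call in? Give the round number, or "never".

Round 1 — app-b, db-m page on-call (initial).
  edge-2: +35+15 → 50 < 120
  worker-2: +35+80 → 115 ≥ 30
Round 2 — worker-2 pages on-call.
No further pages.

2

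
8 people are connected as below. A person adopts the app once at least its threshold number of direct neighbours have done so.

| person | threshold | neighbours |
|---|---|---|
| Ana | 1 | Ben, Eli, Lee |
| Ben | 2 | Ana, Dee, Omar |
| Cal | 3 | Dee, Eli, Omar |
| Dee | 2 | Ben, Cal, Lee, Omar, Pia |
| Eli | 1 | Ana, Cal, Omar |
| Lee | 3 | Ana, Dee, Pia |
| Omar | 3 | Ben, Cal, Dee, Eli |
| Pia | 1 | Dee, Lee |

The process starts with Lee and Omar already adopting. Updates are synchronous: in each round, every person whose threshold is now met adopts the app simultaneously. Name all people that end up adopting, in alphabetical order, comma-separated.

Round 1 — Lee, Omar adopt the app (initial).
Round 2 — checking thresholds:
  Ana: 1 of 3 neighbours ≥ 1, adopts the app.
  Ben: 1 of 3 neighbours < 2, holds.
  Cal: 1 of 3 neighbours < 3, holds.
  Dee: 2 of 5 neighbours ≥ 2, adopts the app.
  Eli: 1 of 3 neighbours ≥ 1, adopts the app.
  Pia: 1 of 2 neighbours ≥ 1, adopts the app.
Round 3 — checking thresholds:
  Ben: 3 of 3 neighbours ≥ 2, adopts the app.
  Cal: 3 of 3 neighbours ≥ 3, adopts the app.
Round 4 — no new adoptions; cascade stops.

Ana, Ben, Cal, Dee, Eli, Lee, Omar, Pia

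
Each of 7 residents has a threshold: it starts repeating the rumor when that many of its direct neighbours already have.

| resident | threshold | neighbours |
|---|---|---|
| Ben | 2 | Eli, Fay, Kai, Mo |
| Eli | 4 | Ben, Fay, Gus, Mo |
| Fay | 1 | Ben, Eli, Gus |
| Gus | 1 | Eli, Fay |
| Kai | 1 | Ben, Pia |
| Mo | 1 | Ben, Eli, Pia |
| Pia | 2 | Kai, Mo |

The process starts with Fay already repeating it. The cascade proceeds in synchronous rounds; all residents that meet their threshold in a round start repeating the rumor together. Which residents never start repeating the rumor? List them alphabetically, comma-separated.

Ben, Eli, Kai, Mo, Pia

Round 1 — Fay starts repeating the rumor (initial).
Round 2 — checking thresholds:
  Ben: 1 of 4 neighbours < 2, below threshold.
  Eli: 1 of 4 neighbours < 4, below threshold.
  Gus: 1 of 2 neighbours ≥ 1, starts repeating the rumor.
Round 3 — no new spreads; cascade stops.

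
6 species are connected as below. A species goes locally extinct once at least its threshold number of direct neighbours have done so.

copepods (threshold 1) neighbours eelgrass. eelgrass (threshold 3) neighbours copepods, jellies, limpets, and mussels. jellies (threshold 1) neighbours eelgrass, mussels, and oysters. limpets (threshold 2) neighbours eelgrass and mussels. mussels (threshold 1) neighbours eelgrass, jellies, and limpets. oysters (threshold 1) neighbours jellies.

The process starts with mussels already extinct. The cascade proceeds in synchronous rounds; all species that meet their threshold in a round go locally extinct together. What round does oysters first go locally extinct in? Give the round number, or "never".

Round 1 — mussels goes locally extinct (initial).
Round 2 — checking thresholds:
  eelgrass: 1 of 4 neighbours < 3, not yet.
  jellies: 1 of 3 neighbours ≥ 1, goes locally extinct.
  limpets: 1 of 2 neighbours < 2, not yet.
Round 3 — checking thresholds:
  eelgrass: 2 of 4 neighbours < 3, not yet.
  limpets: 1 of 2 neighbours < 2, not yet.
  oysters: 1 of 1 neighbours ≥ 1, goes locally extinct.
Round 4 — no new extinctions; cascade stops.

3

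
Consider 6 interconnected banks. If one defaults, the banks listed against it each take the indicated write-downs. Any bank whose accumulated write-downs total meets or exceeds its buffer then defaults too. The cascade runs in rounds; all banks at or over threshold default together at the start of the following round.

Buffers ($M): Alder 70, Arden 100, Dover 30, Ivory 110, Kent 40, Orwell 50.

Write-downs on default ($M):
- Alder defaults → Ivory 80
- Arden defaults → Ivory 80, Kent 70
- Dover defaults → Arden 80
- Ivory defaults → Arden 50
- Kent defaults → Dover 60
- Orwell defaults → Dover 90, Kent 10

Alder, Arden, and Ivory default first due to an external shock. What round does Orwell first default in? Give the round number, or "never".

Round 1 — Alder, Arden, Ivory default (initial).
  Kent: +70 → 70 ≥ 40
Round 2 — Kent defaults.
  Dover: +60 → 60 ≥ 30
Round 3 — Dover defaults.
No further defaults.

never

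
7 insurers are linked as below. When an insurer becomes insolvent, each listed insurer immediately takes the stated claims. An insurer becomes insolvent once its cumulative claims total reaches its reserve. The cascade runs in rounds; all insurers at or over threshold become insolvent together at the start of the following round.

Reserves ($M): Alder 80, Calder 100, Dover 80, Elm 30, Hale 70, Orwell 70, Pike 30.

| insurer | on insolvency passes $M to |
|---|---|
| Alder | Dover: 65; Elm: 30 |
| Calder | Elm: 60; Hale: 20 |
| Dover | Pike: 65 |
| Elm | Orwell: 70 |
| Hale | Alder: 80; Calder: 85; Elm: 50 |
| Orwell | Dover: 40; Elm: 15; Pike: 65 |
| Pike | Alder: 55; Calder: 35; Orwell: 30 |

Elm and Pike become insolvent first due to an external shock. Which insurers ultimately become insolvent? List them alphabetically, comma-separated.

Elm, Orwell, Pike

Round 1 — Elm, Pike become insolvent (initial).
  Alder: +55 → 55 < 80
  Calder: +35 → 35 < 100
  Orwell: +70+30 → 100 ≥ 70
Round 2 — Orwell becomes insolvent.
  Dover: +40 → 40 < 80
No further insolvencies.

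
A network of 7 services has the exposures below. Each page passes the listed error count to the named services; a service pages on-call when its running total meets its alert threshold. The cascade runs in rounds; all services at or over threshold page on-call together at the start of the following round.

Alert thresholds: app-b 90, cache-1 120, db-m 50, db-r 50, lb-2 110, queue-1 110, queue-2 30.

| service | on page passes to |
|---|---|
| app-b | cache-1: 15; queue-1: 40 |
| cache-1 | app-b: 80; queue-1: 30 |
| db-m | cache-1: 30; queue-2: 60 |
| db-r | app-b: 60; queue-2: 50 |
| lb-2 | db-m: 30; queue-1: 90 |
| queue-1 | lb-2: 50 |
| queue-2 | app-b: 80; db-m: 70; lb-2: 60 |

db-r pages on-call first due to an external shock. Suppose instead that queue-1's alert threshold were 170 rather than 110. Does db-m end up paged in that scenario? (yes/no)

yes

With queue-1's alert threshold at 170:
Round 1 — db-r pages on-call (initial).
  app-b: +60 → 60 < 90
  queue-2: +50 → 50 ≥ 30
Round 2 — queue-2 pages on-call.
  app-b: +80 → 140 ≥ 90
  db-m: +70 → 70 ≥ 50
  lb-2: +60 → 60 < 110
Round 3 — app-b, db-m page on-call.
  cache-1: +15+30 → 45 < 120
  queue-1: +40 → 40 < 170
No further pages.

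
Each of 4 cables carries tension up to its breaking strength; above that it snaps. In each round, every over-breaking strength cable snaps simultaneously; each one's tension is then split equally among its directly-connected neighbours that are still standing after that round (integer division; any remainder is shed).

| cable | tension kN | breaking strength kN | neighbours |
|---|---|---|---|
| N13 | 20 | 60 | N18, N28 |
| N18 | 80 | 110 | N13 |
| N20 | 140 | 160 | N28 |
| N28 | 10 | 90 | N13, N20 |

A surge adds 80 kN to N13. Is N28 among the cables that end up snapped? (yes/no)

no

Round 1 — N13 at 100 > 60. N13 snaps.
  N13 sheds 100 kN to N18, N28: 50 each.
    N18: 80+50 = 130 > 110
    N28: 10+50 = 60 ≤ 90
Round 2 — N18 snaps.
  N18 sheds 130 kN: no online neighbours, lost.
No further breaks.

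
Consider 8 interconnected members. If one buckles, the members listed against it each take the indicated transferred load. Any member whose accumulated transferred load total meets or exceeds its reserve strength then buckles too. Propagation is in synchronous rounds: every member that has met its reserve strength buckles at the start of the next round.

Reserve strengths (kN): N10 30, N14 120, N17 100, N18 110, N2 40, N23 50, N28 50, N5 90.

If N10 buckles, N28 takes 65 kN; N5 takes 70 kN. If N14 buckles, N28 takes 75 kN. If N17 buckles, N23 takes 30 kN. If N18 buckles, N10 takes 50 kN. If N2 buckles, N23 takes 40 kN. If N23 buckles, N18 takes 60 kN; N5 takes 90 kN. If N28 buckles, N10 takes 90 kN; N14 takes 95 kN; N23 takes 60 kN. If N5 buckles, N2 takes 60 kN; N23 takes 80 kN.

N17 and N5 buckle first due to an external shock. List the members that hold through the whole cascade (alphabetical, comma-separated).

N10, N14, N18, N28

Round 1 — N17, N5 buckle (initial).
  N2: +60 → 60 ≥ 40
  N23: +30+80 → 110 ≥ 50
Round 2 — N2, N23 buckle.
  N18: +60 → 60 < 110
No further bucklings.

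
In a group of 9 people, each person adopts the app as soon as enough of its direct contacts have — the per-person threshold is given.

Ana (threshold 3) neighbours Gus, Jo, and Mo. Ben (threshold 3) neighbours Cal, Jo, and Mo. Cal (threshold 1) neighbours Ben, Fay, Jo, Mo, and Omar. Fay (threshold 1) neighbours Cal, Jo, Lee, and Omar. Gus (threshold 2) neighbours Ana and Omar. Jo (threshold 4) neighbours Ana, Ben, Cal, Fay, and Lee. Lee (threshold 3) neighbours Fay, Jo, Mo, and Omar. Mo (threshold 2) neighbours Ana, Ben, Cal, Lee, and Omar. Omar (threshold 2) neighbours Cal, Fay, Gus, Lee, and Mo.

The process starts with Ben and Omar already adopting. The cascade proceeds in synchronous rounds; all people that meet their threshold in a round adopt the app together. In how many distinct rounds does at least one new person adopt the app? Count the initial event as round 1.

4

Round 1 — Ben, Omar adopt the app (initial).
Round 2 — checking thresholds:
  Cal: 2 of 5 neighbours ≥ 1, adopts the app.
  Fay: 1 of 4 neighbours ≥ 1, adopts the app.
  Gus: 1 of 2 neighbours < 2, holds.
  Jo: 1 of 5 neighbours < 4, holds.
  Lee: 1 of 4 neighbours < 3, holds.
  Mo: 2 of 5 neighbours ≥ 2, adopts the app.
Round 3 — checking thresholds:
  Ana: 1 of 3 neighbours < 3, holds.
  Gus: 1 of 2 neighbours < 2, holds.
  Jo: 3 of 5 neighbours < 4, holds.
  Lee: 3 of 4 neighbours ≥ 3, adopts the app.
Round 4 — checking thresholds:
  Ana: 1 of 3 neighbours < 3, holds.
  Gus: 1 of 2 neighbours < 2, holds.
  Jo: 4 of 5 neighbours ≥ 4, adopts the app.
Round 5 — no new adoptions; cascade stops.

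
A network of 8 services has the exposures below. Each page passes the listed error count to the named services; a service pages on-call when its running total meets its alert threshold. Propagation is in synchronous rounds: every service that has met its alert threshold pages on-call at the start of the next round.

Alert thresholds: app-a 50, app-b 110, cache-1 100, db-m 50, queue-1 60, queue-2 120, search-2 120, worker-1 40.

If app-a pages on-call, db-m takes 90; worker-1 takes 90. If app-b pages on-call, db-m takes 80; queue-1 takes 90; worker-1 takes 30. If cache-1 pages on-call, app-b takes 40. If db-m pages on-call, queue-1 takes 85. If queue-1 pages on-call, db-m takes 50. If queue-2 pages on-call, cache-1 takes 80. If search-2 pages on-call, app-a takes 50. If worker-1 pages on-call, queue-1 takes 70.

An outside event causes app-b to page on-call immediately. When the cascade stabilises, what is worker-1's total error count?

30

Round 1 — app-b pages on-call (initial).
  db-m: +80 → 80 ≥ 50
  queue-1: +90 → 90 ≥ 60
  worker-1: +30 → 30 < 40
Round 2 — db-m, queue-1 page on-call.
No further pages.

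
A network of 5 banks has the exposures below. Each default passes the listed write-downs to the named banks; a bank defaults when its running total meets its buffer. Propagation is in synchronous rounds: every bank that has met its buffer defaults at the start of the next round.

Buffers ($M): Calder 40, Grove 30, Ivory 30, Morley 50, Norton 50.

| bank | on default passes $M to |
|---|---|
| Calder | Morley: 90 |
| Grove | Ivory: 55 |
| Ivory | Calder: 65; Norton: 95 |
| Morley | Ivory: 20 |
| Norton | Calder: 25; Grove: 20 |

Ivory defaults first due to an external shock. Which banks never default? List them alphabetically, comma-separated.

Round 1 — Ivory defaults (initial).
  Calder: +65 → 65 ≥ 40
  Norton: +95 → 95 ≥ 50
Round 2 — Calder, Norton default.
  Grove: +20 → 20 < 30
  Morley: +90 → 90 ≥ 50
Round 3 — Morley defaults.
No further defaults.

Grove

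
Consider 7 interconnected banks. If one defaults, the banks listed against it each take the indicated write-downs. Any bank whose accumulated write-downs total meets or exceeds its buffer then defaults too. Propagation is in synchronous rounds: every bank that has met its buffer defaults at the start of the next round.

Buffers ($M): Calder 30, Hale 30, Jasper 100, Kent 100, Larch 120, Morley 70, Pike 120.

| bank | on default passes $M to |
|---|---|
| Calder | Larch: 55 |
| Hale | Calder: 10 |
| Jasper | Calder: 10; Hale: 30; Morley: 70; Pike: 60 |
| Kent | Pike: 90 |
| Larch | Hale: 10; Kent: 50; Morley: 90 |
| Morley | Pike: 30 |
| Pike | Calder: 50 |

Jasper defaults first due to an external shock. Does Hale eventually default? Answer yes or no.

yes

Round 1 — Jasper defaults (initial).
  Calder: +10 → 10 < 30
  Hale: +30 → 30 ≥ 30
  Morley: +70 → 70 ≥ 70
  Pike: +60 → 60 < 120
Round 2 — Hale, Morley default.
  Calder: +10 → 20 < 30
  Pike: +30 → 90 < 120
No further defaults.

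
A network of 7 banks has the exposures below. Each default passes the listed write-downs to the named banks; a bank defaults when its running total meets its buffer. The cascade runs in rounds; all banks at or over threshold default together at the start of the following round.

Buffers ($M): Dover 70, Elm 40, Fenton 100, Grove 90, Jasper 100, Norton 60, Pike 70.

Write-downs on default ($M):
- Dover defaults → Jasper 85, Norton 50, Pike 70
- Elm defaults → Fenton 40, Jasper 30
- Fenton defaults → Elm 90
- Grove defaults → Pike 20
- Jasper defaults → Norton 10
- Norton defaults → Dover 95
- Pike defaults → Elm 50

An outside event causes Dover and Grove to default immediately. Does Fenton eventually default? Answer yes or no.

Round 1 — Dover, Grove default (initial).
  Jasper: +85 → 85 < 100
  Norton: +50 → 50 < 60
  Pike: +70+20 → 90 ≥ 70
Round 2 — Pike defaults.
  Elm: +50 → 50 ≥ 40
Round 3 — Elm defaults.
  Fenton: +40 → 40 < 100
  Jasper: +30 → 115 ≥ 100
Round 4 — Jasper defaults.
  Norton: +10 → 60 ≥ 60
Round 5 — Norton defaults.
No further defaults.

no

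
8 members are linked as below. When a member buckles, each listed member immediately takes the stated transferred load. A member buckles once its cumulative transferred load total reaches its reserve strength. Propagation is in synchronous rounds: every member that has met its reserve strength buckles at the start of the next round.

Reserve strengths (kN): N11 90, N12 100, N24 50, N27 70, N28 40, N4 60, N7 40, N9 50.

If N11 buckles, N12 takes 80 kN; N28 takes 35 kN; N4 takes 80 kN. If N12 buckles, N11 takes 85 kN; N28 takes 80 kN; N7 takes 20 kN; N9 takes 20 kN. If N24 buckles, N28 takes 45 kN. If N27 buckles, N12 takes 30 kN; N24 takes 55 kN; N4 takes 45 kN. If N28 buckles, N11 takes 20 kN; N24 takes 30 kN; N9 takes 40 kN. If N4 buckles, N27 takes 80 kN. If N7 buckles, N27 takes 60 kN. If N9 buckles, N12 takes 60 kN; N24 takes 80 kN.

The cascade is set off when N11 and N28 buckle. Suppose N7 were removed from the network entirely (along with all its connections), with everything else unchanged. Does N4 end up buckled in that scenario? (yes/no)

yes

With N7 removed:
Round 1 — N11, N28 buckle (initial).
  N12: +80 → 80 < 100
  N24: +30 → 30 < 50
  N4: +80 → 80 ≥ 60
  N9: +40 → 40 < 50
Round 2 — N4 buckles.
  N27: +80 → 80 ≥ 70
Round 3 — N27 buckles.
  N12: +30 → 110 ≥ 100
  N24: +55 → 85 ≥ 50
Round 4 — N12, N24 buckle.
  N9: +20 → 60 ≥ 50
Round 5 — N9 buckles.
No further bucklings.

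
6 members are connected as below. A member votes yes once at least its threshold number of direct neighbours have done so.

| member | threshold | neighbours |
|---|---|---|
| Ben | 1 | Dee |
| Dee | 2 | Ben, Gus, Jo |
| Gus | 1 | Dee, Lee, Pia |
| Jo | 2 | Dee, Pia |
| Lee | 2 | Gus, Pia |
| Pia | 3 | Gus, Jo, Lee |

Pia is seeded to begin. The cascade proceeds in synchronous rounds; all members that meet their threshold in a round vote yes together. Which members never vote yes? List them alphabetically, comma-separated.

Ben, Dee, Jo

Round 1 — Pia votes yes (initial).
Round 2 — checking thresholds:
  Gus: 1 of 3 neighbours ≥ 1, votes yes.
  Jo: 1 of 2 neighbours < 2, holds.
  Lee: 1 of 2 neighbours < 2, holds.
Round 3 — checking thresholds:
  Dee: 1 of 3 neighbours < 2, holds.
  Jo: 1 of 2 neighbours < 2, holds.
  Lee: 2 of 2 neighbours ≥ 2, votes yes.
Round 4 — no new yes votes; cascade stops.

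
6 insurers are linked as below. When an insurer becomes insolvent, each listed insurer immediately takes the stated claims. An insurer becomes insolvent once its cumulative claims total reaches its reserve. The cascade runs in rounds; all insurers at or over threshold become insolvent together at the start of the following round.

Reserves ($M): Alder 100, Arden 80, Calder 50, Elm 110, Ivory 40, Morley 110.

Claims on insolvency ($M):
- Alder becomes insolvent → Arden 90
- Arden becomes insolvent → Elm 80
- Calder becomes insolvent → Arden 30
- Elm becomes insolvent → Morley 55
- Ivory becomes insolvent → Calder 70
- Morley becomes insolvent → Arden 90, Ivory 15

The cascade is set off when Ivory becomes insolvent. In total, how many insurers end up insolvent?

2

Round 1 — Ivory becomes insolvent (initial).
  Calder: +70 → 70 ≥ 50
Round 2 — Calder becomes insolvent.
  Arden: +30 → 30 < 80
No further insolvencies.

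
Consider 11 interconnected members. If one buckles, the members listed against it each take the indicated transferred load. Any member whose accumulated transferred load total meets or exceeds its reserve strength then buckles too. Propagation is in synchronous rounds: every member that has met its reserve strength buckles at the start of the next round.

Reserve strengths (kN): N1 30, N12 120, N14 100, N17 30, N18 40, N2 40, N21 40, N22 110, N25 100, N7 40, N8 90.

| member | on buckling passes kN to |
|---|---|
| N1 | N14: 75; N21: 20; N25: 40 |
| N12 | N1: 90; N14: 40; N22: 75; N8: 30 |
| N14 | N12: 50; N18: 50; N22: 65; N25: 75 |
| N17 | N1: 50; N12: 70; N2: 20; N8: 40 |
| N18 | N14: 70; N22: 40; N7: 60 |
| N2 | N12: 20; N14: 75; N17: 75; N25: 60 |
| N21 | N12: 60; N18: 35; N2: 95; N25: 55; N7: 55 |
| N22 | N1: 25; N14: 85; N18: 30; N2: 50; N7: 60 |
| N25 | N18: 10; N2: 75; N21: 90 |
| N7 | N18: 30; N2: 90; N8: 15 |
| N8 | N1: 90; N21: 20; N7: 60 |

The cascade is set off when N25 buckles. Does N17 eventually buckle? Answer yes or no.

yes

Round 1 — N25 buckles (initial).
  N18: +10 → 10 < 40
  N2: +75 → 75 ≥ 40
  N21: +90 → 90 ≥ 40
Round 2 — N2, N21 buckle.
  N12: +20+60 → 80 < 120
  N14: +75 → 75 < 100
  N17: +75 → 75 ≥ 30
  N18: +35 → 45 ≥ 40
  N7: +55 → 55 ≥ 40
Round 3 — N17, N18, N7 buckle.
  N1: +50 → 50 ≥ 30
  N12: +70 → 150 ≥ 120
  N14: +70 → 145 ≥ 100
  N22: +40 → 40 < 110
  N8: +40+15 → 55 < 90
Round 4 — N1, N12, N14 buckle.
  N22: +75+65 → 180 ≥ 110
  N8: +30 → 85 < 90
Round 5 — N22 buckles.
No further bucklings.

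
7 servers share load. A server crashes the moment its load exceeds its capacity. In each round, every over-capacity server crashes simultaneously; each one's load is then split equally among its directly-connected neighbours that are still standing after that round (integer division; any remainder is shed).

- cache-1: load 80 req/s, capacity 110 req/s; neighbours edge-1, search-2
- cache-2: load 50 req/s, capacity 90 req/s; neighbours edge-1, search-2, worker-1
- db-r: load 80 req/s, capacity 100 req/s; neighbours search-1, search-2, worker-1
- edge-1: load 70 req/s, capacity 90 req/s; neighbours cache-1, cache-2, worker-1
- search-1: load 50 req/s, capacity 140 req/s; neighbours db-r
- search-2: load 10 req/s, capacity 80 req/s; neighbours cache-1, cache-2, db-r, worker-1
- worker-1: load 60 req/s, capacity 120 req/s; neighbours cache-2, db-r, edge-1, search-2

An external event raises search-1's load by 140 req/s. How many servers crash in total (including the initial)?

7

Round 1 — search-1 at 190 > 140. search-1 crashes.
  search-1 sheds 190 req/s to db-r: 190 each.
    db-r: 80+190 = 270 > 100
Round 2 — db-r crashes.
  db-r sheds 270 req/s to search-2, worker-1: 135 each.
    search-2: 10+135 = 145 > 80
    worker-1: 60+135 = 195 > 120
Round 3 — search-2, worker-1 crash.
  search-2 sheds 145 req/s to cache-1, cache-2: 72 each (1 lost).
    cache-1: 80+72 = 152 > 110
    cache-2: 50+72 = 122 > 90
  worker-1 sheds 195 req/s to cache-2, edge-1: 97 each (1 lost).
    cache-2: 122+97 = 219 > 90
    edge-1: 70+97 = 167 > 90
Round 4 — cache-1, cache-2, edge-1 crash.
  cache-1 sheds 152 req/s: no online neighbours, lost.
  cache-2 sheds 219 req/s: no online neighbours, lost.
  edge-1 sheds 167 req/s: no online neighbours, lost.
No further crashes.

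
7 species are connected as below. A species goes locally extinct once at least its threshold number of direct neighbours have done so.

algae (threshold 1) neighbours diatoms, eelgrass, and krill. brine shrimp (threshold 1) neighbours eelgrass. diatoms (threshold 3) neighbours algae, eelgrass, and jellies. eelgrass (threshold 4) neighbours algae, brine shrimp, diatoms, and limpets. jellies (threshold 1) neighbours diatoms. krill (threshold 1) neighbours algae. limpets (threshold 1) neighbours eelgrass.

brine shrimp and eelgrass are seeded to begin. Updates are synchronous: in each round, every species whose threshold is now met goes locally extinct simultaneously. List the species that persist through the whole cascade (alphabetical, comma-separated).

Round 1 — brine shrimp, eelgrass go locally extinct (initial).
Round 2 — checking thresholds:
  algae: 1 of 3 neighbours ≥ 1, goes locally extinct.
  diatoms: 1 of 3 neighbours < 3, holds.
  limpets: 1 of 1 neighbours ≥ 1, goes locally extinct.
Round 3 — checking thresholds:
  diatoms: 2 of 3 neighbours < 3, holds.
  krill: 1 of 1 neighbours ≥ 1, goes locally extinct.
Round 4 — no new extinctions; cascade stops.

diatoms, jellies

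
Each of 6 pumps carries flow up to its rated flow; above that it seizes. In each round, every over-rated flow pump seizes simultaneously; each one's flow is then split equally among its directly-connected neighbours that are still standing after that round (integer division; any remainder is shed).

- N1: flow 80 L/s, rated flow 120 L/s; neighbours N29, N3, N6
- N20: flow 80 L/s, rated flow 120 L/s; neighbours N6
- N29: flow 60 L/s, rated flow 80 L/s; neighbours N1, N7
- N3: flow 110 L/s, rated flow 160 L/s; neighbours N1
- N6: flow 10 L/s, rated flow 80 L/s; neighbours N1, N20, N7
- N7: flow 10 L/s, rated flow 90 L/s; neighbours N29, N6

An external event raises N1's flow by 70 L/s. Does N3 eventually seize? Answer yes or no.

no

Round 1 — N1 at 150 > 120. N1 seizes.
  N1 sheds 150 L/s to N29, N3, N6: 50 each.
    N29: 60+50 = 110 > 80
    N3: 110+50 = 160 ≤ 160
    N6: 10+50 = 60 ≤ 80
Round 2 — N29 seizes.
  N29 sheds 110 L/s to N7: 110 each.
    N7: 10+110 = 120 > 90
Round 3 — N7 seizes.
  N7 sheds 120 L/s to N6: 120 each.
    N6: 60+120 = 180 > 80
Round 4 — N6 seizes.
  N6 sheds 180 L/s to N20: 180 each.
    N20: 80+180 = 260 > 120
Round 5 — N20 seizes.
  N20 sheds 260 L/s: no online neighbours, lost.
No further seizures.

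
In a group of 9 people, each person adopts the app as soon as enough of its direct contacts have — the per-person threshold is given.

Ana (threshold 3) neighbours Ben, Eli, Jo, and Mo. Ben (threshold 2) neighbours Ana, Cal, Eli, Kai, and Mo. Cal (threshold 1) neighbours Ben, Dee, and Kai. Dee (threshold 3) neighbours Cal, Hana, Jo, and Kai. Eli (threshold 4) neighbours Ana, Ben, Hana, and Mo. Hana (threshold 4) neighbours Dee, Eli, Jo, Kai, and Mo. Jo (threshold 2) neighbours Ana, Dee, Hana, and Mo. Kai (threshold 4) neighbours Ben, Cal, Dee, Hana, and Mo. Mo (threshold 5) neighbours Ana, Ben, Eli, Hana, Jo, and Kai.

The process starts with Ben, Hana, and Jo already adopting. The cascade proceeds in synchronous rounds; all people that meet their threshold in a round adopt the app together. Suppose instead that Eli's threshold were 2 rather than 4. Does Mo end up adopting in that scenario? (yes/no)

With Eli's threshold at 2:
Round 1 — Ben, Hana, Jo adopt the app (initial).
Round 2 — checking thresholds:
  Ana: 2 of 4 neighbours < 3, not yet.
  Cal: 1 of 3 neighbours ≥ 1, adopts the app.
  Dee: 2 of 4 neighbours < 3, not yet.
  Eli: 2 of 4 neighbours ≥ 2, adopts the app.
  Kai: 2 of 5 neighbours < 4, not yet.
  Mo: 3 of 6 neighbours < 5, not yet.
Round 3 — checking thresholds:
  Ana: 3 of 4 neighbours ≥ 3, adopts the app.
  Dee: 3 of 4 neighbours ≥ 3, adopts the app.
  Kai: 3 of 5 neighbours < 4, not yet.
  Mo: 4 of 6 neighbours < 5, not yet.
Round 4 — checking thresholds:
  Kai: 4 of 5 neighbours ≥ 4, adopts the app.
  Mo: 5 of 6 neighbours ≥ 5, adopts the app.
Round 5 — no new adoptions; cascade stops.

yes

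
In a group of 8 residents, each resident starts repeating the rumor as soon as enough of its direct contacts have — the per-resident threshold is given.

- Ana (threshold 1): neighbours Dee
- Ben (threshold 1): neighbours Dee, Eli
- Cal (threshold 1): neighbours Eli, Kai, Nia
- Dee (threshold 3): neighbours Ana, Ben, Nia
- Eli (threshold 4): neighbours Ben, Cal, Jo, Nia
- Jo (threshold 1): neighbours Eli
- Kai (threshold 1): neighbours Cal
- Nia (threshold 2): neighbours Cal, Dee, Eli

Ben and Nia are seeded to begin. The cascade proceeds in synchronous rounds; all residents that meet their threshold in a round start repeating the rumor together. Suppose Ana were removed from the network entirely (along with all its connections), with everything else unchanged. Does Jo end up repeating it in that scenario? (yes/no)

With Ana removed:
Round 1 — Ben, Nia start repeating the rumor (initial).
Round 2 — checking thresholds:
  Cal: 1 of 3 neighbours ≥ 1, starts repeating the rumor.
  Dee: 2 of 2 neighbours < 3, holds.
  Eli: 2 of 4 neighbours < 4, holds.
Round 3 — checking thresholds:
  Dee: 2 of 2 neighbours < 3, holds.
  Eli: 3 of 4 neighbours < 4, holds.
  Kai: 1 of 1 neighbours ≥ 1, starts repeating the rumor.
Round 4 — no new spreads; cascade stops.

no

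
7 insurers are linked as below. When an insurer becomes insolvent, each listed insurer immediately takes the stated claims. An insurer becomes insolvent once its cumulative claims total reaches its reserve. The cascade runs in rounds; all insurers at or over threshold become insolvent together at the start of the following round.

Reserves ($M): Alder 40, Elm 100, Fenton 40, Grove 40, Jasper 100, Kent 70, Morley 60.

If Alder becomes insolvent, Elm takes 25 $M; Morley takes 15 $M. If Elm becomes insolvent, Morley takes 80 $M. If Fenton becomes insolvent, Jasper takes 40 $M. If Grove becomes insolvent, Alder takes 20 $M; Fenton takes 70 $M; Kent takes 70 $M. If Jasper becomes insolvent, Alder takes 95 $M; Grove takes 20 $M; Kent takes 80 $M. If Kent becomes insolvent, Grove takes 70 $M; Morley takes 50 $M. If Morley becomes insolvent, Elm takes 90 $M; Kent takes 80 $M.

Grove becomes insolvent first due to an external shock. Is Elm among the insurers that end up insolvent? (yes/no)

no

Round 1 — Grove becomes insolvent (initial).
  Alder: +20 → 20 < 40
  Fenton: +70 → 70 ≥ 40
  Kent: +70 → 70 ≥ 70
Round 2 — Fenton, Kent become insolvent.
  Jasper: +40 → 40 < 100
  Morley: +50 → 50 < 60
No further insolvencies.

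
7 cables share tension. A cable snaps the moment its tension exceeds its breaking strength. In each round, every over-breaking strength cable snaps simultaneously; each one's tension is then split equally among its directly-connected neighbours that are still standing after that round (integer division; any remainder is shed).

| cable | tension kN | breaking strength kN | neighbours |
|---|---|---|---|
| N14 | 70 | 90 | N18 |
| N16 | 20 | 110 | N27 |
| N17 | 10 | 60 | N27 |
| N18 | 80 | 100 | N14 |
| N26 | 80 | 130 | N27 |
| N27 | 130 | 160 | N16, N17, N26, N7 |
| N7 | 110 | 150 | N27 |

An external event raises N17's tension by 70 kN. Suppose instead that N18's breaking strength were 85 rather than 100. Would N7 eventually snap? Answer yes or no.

With N18's breaking strength at 85:
Round 1 — N17 at 80 > 60. N17 snaps.
  N17 sheds 80 kN to N27: 80 each.
    N27: 130+80 = 210 > 160
Round 2 — N27 snaps.
  N27 sheds 210 kN to N16, N26, N7: 70 each.
    N16: 20+70 = 90 ≤ 110
    N26: 80+70 = 150 > 130
    N7: 110+70 = 180 > 150
Round 3 — N26, N7 snap.
  N26 sheds 150 kN: no online neighbours, lost.
  N7 sheds 180 kN: no online neighbours, lost.
No further breaks.

yes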